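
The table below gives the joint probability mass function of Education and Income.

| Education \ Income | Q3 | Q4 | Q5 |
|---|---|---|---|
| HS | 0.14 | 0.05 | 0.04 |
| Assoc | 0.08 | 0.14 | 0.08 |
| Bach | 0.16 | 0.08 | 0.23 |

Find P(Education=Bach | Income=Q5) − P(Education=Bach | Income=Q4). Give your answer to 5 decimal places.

P(Income=Q5) = 0.04 + 0.08 + 0.23 = 0.35; P(Education=Bach | Income=Q5) = 0.23/0.35 = 0.657143.
P(Income=Q4) = 0.05 + 0.14 + 0.08 = 0.27; P(Education=Bach | Income=Q4) = 0.08/0.27 = 0.296296.
Difference = 0.36085.

0.36085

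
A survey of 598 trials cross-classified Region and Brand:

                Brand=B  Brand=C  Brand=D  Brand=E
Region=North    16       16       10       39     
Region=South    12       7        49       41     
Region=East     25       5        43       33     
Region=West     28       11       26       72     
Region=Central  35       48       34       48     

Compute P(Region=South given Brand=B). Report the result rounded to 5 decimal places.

0.10345

Total with Brand=B: 16 + 12 + 25 + 28 + 35 = 116.
P(Region=South | Brand=B) = 12/116 = 0.10345.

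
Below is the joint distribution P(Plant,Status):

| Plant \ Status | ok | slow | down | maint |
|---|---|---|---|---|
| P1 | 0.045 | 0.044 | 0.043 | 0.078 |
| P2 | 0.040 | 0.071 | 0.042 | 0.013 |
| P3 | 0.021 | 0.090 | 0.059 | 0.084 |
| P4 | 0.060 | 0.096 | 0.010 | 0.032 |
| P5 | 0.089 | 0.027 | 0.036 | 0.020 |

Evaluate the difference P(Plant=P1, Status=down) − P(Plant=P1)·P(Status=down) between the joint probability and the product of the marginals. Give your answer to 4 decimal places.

0.0031

P(Plant=P1) = 0.045 + 0.044 + 0.043 + 0.078 = 0.210.
P(Status=down) = 0.043 + 0.042 + 0.059 + 0.010 + 0.036 = 0.190.
P(Plant=P1, Status=down) − P(Plant=P1)P(Status=down) = 0.043 − 0.210×0.190 = 0.0031.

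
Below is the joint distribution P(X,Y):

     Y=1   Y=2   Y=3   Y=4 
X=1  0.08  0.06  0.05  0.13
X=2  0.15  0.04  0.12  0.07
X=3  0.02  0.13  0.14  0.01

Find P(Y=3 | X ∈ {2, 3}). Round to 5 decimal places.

0.38235

P(X=2) = 0.15 + 0.04 + 0.12 + 0.07 = 0.38.
P(X=3) = 0.02 + 0.13 + 0.14 + 0.01 = 0.30.
P(X ∈ {2, 3}) = 0.38 + 0.30 = 0.68; P(Y=3, X ∈ {2, 3}) = 0.12 + 0.14 = 0.26.
P(Y=3 | X ∈ {2, 3}) = 0.26/0.68 = 0.38235.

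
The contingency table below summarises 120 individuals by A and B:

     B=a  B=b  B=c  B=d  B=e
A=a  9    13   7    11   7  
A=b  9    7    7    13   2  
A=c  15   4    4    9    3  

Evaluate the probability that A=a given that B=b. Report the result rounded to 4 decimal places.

0.5417

Total with B=b: 13 + 7 + 4 = 24.
P(A=a | B=b) = 13/24 = 0.5417.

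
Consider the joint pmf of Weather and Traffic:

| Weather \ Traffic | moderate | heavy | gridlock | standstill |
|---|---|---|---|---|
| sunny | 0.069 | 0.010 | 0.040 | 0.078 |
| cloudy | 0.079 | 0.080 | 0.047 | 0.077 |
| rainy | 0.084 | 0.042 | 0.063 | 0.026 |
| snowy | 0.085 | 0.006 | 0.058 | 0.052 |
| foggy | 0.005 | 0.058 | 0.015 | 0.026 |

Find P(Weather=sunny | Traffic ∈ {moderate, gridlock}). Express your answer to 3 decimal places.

0.200

P(Traffic=moderate) = 0.069 + 0.079 + 0.084 + 0.085 + 0.005 = 0.322.
P(Traffic=gridlock) = 0.040 + 0.047 + 0.063 + 0.058 + 0.015 = 0.223.
P(Traffic ∈ {moderate, gridlock}) = 0.322 + 0.223 = 0.545; P(Weather=sunny, Traffic ∈ {moderate, gridlock}) = 0.069 + 0.040 = 0.109.
P(Weather=sunny | Traffic ∈ {moderate, gridlock}) = 0.109/0.545 = 0.200.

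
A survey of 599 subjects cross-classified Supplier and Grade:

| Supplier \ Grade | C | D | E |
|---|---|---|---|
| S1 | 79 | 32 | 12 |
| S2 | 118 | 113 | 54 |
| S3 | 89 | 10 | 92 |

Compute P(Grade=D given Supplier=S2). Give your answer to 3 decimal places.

0.396

Total with Supplier=S2: 118 + 113 + 54 = 285.
P(Grade=D | Supplier=S2) = 113/285 = 0.396.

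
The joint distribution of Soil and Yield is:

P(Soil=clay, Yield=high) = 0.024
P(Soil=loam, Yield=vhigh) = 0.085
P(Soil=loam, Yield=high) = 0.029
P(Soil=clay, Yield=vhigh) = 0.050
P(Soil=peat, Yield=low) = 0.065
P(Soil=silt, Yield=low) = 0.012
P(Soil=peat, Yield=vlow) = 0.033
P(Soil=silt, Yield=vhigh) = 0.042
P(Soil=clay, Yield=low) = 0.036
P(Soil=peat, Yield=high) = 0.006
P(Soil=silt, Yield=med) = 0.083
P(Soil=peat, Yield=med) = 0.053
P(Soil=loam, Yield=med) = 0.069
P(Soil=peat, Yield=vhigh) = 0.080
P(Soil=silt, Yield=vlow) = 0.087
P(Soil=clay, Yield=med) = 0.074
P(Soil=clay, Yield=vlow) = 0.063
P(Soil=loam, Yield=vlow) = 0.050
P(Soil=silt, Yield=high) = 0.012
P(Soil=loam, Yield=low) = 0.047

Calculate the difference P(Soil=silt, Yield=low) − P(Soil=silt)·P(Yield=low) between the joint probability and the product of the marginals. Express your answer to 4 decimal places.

-0.0258

P(Soil=silt) = 0.087 + 0.012 + 0.083 + 0.012 + 0.042 = 0.236.
P(Yield=low) = 0.047 + 0.036 + 0.012 + 0.065 = 0.160.
P(Soil=silt, Yield=low) − P(Soil=silt)P(Yield=low) = 0.012 − 0.236×0.160 = -0.0258.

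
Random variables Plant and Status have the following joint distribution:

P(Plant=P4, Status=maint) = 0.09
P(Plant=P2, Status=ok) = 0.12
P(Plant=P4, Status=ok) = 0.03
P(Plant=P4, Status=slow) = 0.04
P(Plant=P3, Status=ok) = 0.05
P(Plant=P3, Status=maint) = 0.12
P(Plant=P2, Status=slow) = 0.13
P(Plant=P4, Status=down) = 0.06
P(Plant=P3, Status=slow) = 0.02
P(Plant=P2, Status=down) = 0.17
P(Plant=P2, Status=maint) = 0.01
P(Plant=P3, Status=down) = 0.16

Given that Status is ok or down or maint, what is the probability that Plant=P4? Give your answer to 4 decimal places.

0.2222

P(Status=ok) = 0.12 + 0.05 + 0.03 = 0.20.
P(Status=down) = 0.17 + 0.16 + 0.06 = 0.39.
P(Status=maint) = 0.01 + 0.12 + 0.09 = 0.22.
P(Status ∈ {ok, down, maint}) = 0.20 + 0.39 + 0.22 = 0.81; P(Plant=P4, Status ∈ {ok, down, maint}) = 0.03 + 0.06 + 0.09 = 0.18.
P(Plant=P4 | Status ∈ {ok, down, maint}) = 0.18/0.81 = 0.2222.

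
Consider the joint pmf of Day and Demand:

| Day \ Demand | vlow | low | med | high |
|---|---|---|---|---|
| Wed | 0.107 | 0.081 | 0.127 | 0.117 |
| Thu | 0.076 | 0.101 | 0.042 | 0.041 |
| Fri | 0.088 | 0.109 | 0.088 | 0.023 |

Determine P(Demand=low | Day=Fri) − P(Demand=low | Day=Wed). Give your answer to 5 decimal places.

P(Day=Fri) = 0.088 + 0.109 + 0.088 + 0.023 = 0.308; P(Demand=low | Day=Fri) = 0.109/0.308 = 0.353896.
P(Day=Wed) = 0.107 + 0.081 + 0.127 + 0.117 = 0.432; P(Demand=low | Day=Wed) = 0.081/0.432 = 0.187500.
Difference = 0.16640.

0.16640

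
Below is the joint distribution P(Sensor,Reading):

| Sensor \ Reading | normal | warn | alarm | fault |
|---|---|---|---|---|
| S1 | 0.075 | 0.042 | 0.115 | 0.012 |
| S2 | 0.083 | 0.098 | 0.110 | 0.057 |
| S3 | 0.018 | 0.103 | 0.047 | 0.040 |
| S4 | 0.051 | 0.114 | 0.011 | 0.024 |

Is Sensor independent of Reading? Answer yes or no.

no

P(Sensor=S1) = 0.244 and P(Reading=alarm) = 0.283, so their product is 0.06905, but P(Sensor=S1, Reading=alarm) = 0.115. Since these differ, Sensor and Reading are not independent.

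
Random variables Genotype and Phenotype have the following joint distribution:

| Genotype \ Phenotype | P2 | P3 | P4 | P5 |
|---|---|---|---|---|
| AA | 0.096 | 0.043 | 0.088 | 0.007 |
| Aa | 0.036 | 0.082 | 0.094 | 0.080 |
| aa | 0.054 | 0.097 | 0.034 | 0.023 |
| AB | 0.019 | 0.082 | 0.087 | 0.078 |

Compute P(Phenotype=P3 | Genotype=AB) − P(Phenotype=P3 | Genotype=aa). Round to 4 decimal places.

-0.1581

P(Genotype=AB) = 0.019 + 0.082 + 0.087 + 0.078 = 0.266; P(Phenotype=P3 | Genotype=AB) = 0.082/0.266 = 0.30827.
P(Genotype=aa) = 0.054 + 0.097 + 0.034 + 0.023 = 0.208; P(Phenotype=P3 | Genotype=aa) = 0.097/0.208 = 0.46635.
Difference = -0.1581.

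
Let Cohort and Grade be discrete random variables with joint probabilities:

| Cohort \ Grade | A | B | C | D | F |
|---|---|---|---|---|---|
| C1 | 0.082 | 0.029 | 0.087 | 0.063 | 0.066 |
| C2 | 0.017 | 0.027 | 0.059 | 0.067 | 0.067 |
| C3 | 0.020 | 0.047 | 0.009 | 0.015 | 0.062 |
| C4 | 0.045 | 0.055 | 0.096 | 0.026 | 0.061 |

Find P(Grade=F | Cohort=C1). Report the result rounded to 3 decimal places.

P(Cohort=C1) = 0.082 + 0.029 + 0.087 + 0.063 + 0.066 = 0.327.
P(Grade=F | Cohort=C1) = 0.066/0.327 = 0.202.

0.202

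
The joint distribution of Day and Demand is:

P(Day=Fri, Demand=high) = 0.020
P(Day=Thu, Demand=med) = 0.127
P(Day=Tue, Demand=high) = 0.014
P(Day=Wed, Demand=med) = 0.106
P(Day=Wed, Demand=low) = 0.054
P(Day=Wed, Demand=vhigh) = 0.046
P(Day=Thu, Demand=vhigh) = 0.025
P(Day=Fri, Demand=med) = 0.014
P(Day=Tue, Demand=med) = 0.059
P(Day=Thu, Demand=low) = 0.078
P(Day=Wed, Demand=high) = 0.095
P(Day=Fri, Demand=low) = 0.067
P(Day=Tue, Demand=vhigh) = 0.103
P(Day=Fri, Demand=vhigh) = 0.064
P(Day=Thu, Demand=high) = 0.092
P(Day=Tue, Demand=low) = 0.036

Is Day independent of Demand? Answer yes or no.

P(Day=Tue) = 0.212 and P(Demand=vhigh) = 0.238, so their product is 0.05046, but P(Day=Tue, Demand=vhigh) = 0.103. Since these differ, Day and Demand are not independent.

no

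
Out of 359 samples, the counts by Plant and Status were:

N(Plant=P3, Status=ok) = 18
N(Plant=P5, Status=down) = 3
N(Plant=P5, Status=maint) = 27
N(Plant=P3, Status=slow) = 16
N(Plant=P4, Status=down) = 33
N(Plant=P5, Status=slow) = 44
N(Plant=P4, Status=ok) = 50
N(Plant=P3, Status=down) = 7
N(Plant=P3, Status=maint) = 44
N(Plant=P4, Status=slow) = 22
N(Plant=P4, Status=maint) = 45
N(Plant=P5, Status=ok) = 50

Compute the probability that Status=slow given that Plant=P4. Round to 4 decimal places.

Total with Plant=P4: 50 + 22 + 33 + 45 = 150.
P(Status=slow | Plant=P4) = 22/150 = 0.1467.

0.1467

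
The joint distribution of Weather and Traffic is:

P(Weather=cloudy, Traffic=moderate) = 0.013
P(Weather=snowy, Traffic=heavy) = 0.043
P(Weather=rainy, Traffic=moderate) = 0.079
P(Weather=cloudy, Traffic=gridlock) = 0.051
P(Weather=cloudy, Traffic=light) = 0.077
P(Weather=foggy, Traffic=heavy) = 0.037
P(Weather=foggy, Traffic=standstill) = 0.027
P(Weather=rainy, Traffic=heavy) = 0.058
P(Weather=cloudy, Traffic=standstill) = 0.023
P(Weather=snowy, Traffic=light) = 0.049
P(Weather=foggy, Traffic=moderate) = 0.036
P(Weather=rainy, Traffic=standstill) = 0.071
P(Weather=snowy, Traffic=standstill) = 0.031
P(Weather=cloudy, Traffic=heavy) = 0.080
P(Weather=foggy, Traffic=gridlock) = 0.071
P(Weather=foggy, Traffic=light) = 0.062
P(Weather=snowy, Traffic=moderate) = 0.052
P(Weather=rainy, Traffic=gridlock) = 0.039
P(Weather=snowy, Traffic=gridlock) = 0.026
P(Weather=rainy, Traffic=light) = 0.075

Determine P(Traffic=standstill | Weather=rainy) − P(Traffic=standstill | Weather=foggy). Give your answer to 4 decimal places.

P(Weather=rainy) = 0.075 + 0.079 + 0.058 + 0.039 + 0.071 = 0.322; P(Traffic=standstill | Weather=rainy) = 0.071/0.322 = 0.22050.
P(Weather=foggy) = 0.062 + 0.036 + 0.037 + 0.071 + 0.027 = 0.233; P(Traffic=standstill | Weather=foggy) = 0.027/0.233 = 0.11588.
Difference = 0.1046.

0.1046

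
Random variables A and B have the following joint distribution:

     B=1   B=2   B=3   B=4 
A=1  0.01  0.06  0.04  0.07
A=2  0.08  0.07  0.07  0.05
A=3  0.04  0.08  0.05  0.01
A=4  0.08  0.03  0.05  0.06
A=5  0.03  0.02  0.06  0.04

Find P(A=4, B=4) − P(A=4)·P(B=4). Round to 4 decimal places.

0.0094

P(A=4) = 0.08 + 0.03 + 0.05 + 0.06 = 0.22.
P(B=4) = 0.07 + 0.05 + 0.01 + 0.06 + 0.04 = 0.23.
P(A=4, B=4) − P(A=4)P(B=4) = 0.06 − 0.22×0.23 = 0.0094.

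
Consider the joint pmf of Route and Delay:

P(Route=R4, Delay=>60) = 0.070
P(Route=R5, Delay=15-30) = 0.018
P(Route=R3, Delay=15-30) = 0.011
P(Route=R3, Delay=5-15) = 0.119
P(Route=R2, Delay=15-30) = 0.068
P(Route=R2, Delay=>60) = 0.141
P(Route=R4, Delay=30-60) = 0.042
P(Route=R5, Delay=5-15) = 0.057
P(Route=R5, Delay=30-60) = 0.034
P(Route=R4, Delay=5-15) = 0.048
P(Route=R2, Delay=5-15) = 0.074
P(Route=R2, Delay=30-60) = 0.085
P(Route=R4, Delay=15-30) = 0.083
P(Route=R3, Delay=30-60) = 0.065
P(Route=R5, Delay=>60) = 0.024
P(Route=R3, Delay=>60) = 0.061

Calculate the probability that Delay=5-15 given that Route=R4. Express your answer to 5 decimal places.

P(Route=R4) = 0.048 + 0.083 + 0.042 + 0.070 = 0.243.
P(Delay=5-15 | Route=R4) = 0.048/0.243 = 0.19753.

0.19753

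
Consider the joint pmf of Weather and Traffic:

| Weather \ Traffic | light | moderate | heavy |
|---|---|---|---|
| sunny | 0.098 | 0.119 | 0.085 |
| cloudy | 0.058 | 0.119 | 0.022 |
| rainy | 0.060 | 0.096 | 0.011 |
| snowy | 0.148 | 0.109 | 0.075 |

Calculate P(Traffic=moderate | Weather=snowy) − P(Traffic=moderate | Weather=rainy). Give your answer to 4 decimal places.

P(Weather=snowy) = 0.148 + 0.109 + 0.075 = 0.332; P(Traffic=moderate | Weather=snowy) = 0.109/0.332 = 0.32831.
P(Weather=rainy) = 0.060 + 0.096 + 0.011 = 0.167; P(Traffic=moderate | Weather=rainy) = 0.096/0.167 = 0.57485.
Difference = -0.2465.

-0.2465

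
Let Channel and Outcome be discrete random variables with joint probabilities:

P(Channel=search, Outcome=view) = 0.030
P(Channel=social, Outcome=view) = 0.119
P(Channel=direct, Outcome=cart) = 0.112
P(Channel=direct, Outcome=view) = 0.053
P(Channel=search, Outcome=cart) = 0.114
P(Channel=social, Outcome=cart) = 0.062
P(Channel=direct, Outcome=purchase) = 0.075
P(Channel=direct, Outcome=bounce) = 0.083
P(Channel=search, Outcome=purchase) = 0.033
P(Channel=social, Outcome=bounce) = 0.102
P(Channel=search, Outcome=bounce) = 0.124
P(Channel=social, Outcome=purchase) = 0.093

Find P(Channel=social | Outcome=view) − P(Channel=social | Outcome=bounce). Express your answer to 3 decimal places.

0.259

P(Outcome=view) = 0.030 + 0.119 + 0.053 = 0.202; P(Channel=social | Outcome=view) = 0.119/0.202 = 0.5891.
P(Outcome=bounce) = 0.124 + 0.102 + 0.083 = 0.309; P(Channel=social | Outcome=bounce) = 0.102/0.309 = 0.3301.
Difference = 0.259.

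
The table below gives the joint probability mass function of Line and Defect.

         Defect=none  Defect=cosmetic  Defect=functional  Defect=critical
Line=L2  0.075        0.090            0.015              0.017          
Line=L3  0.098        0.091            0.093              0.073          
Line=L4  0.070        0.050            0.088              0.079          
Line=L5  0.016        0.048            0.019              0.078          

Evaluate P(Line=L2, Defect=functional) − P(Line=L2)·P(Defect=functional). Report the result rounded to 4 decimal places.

-0.0274

P(Line=L2) = 0.075 + 0.090 + 0.015 + 0.017 = 0.197.
P(Defect=functional) = 0.015 + 0.093 + 0.088 + 0.019 = 0.215.
P(Line=L2, Defect=functional) − P(Line=L2)P(Defect=functional) = 0.015 − 0.197×0.215 = -0.0274.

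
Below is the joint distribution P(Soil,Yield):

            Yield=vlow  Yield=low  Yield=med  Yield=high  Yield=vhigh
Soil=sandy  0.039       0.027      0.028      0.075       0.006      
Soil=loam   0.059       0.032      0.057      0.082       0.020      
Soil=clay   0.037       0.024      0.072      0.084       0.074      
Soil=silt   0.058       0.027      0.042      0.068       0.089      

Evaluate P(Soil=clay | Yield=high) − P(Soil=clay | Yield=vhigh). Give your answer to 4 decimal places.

P(Yield=high) = 0.075 + 0.082 + 0.084 + 0.068 = 0.309; P(Soil=clay | Yield=high) = 0.084/0.309 = 0.27184.
P(Yield=vhigh) = 0.006 + 0.020 + 0.074 + 0.089 = 0.189; P(Soil=clay | Yield=vhigh) = 0.074/0.189 = 0.39153.
Difference = -0.1197.

-0.1197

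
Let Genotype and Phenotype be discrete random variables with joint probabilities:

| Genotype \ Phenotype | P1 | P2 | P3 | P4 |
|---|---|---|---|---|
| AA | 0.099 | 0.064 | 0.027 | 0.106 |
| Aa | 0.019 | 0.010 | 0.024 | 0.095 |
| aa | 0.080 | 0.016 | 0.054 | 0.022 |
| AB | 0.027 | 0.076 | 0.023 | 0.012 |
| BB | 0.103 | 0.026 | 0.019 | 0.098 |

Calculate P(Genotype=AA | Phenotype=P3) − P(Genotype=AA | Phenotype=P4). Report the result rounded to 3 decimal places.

P(Phenotype=P3) = 0.027 + 0.024 + 0.054 + 0.023 + 0.019 = 0.147; P(Genotype=AA | Phenotype=P3) = 0.027/0.147 = 0.1837.
P(Phenotype=P4) = 0.106 + 0.095 + 0.022 + 0.012 + 0.098 = 0.333; P(Genotype=AA | Phenotype=P4) = 0.106/0.333 = 0.3183.
Difference = -0.135.

-0.135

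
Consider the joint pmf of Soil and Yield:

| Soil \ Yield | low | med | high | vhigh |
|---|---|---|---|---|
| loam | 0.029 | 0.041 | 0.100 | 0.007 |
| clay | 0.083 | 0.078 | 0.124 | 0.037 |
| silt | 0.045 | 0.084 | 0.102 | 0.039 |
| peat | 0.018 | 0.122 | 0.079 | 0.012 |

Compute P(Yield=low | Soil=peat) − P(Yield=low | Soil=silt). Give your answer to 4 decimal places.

P(Soil=peat) = 0.018 + 0.122 + 0.079 + 0.012 = 0.231; P(Yield=low | Soil=peat) = 0.018/0.231 = 0.07792.
P(Soil=silt) = 0.045 + 0.084 + 0.102 + 0.039 = 0.270; P(Yield=low | Soil=silt) = 0.045/0.270 = 0.16667.
Difference = -0.0887.

-0.0887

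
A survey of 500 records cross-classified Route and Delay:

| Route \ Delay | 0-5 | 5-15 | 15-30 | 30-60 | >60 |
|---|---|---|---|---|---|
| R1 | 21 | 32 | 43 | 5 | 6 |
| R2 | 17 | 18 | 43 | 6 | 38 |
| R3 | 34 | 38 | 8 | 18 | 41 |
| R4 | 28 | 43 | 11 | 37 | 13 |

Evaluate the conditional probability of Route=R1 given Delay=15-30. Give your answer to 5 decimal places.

0.40952

Total with Delay=15-30: 43 + 43 + 8 + 11 = 105.
P(Route=R1 | Delay=15-30) = 43/105 = 0.40952.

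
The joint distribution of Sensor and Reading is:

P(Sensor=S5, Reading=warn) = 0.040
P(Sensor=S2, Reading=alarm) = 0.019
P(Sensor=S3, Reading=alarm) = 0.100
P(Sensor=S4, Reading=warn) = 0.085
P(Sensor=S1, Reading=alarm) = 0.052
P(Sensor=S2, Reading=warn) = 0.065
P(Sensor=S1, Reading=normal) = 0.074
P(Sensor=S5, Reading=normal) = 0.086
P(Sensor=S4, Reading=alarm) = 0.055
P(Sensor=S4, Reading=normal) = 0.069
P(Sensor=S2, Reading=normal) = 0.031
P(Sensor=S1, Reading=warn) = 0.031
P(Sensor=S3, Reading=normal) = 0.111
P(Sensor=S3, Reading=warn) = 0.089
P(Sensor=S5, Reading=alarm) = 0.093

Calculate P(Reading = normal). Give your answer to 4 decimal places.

P(Reading=normal) = 0.074 + 0.031 + 0.111 + 0.069 + 0.086 = 0.371.

0.3710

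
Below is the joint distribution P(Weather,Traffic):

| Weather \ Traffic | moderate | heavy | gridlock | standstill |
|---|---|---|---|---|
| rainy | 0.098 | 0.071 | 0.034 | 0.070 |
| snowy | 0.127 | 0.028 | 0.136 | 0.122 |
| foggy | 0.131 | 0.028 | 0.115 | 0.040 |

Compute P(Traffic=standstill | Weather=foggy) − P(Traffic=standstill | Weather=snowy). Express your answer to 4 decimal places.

P(Weather=foggy) = 0.131 + 0.028 + 0.115 + 0.040 = 0.314; P(Traffic=standstill | Weather=foggy) = 0.040/0.314 = 0.12739.
P(Weather=snowy) = 0.127 + 0.028 + 0.136 + 0.122 = 0.413; P(Traffic=standstill | Weather=snowy) = 0.122/0.413 = 0.29540.
Difference = -0.1680.

-0.1680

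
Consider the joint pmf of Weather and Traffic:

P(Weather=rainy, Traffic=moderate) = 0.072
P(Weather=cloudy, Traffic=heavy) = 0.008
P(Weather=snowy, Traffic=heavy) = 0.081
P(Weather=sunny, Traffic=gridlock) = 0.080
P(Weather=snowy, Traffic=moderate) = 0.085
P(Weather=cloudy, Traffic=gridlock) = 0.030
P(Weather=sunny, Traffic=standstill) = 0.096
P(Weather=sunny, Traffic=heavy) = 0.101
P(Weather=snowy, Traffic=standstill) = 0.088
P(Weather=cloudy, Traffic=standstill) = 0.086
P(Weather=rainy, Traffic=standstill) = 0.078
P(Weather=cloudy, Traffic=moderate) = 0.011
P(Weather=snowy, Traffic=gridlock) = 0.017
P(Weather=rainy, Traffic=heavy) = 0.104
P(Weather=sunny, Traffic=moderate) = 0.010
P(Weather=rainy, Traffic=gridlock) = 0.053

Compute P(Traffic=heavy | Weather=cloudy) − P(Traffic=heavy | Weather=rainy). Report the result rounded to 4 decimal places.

-0.2795

P(Weather=cloudy) = 0.011 + 0.008 + 0.030 + 0.086 = 0.135; P(Traffic=heavy | Weather=cloudy) = 0.008/0.135 = 0.05926.
P(Weather=rainy) = 0.072 + 0.104 + 0.053 + 0.078 = 0.307; P(Traffic=heavy | Weather=rainy) = 0.104/0.307 = 0.33876.
Difference = -0.2795.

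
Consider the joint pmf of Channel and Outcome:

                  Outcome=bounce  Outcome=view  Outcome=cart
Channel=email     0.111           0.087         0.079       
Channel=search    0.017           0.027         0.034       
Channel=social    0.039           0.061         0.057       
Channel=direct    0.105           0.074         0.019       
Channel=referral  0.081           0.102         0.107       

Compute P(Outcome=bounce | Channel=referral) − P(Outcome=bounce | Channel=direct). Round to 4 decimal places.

P(Channel=referral) = 0.081 + 0.102 + 0.107 = 0.290; P(Outcome=bounce | Channel=referral) = 0.081/0.290 = 0.27931.
P(Channel=direct) = 0.105 + 0.074 + 0.019 = 0.198; P(Outcome=bounce | Channel=direct) = 0.105/0.198 = 0.53030.
Difference = -0.2510.

-0.2510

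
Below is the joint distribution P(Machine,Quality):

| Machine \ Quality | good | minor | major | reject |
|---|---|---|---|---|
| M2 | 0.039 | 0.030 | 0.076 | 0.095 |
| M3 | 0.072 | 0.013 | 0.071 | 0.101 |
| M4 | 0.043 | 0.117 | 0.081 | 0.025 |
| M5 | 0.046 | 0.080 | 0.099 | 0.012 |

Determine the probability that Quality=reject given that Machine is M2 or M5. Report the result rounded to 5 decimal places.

0.22432

P(Machine=M2) = 0.039 + 0.030 + 0.076 + 0.095 = 0.240.
P(Machine=M5) = 0.046 + 0.080 + 0.099 + 0.012 = 0.237.
P(Machine ∈ {M2, M5}) = 0.240 + 0.237 = 0.477; P(Quality=reject, Machine ∈ {M2, M5}) = 0.095 + 0.012 = 0.107.
P(Quality=reject | Machine ∈ {M2, M5}) = 0.107/0.477 = 0.22432.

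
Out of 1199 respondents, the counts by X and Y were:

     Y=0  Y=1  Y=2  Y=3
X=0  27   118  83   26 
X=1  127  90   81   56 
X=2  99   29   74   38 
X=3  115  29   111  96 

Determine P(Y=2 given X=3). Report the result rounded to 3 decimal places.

Total with X=3: 115 + 29 + 111 + 96 = 351.
P(Y=2 | X=3) = 111/351 = 0.316.

0.316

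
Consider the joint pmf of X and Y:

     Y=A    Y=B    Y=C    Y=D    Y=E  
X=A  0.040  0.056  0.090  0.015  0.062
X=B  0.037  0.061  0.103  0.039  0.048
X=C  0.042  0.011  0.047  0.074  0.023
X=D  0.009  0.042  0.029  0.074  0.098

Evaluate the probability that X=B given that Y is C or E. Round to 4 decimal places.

P(Y=C) = 0.090 + 0.103 + 0.047 + 0.029 = 0.269.
P(Y=E) = 0.062 + 0.048 + 0.023 + 0.098 = 0.231.
P(Y ∈ {C, E}) = 0.269 + 0.231 = 0.500; P(X=B, Y ∈ {C, E}) = 0.103 + 0.048 = 0.151.
P(X=B | Y ∈ {C, E}) = 0.151/0.500 = 0.3020.

0.3020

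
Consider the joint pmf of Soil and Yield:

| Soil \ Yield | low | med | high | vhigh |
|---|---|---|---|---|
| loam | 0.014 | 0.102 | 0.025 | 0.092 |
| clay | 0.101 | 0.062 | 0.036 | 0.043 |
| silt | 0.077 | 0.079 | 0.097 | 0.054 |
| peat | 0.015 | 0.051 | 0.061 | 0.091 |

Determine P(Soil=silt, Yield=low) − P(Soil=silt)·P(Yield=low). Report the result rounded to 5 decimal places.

0.01345

P(Soil=silt) = 0.077 + 0.079 + 0.097 + 0.054 = 0.307.
P(Yield=low) = 0.014 + 0.101 + 0.077 + 0.015 = 0.207.
P(Soil=silt, Yield=low) − P(Soil=silt)P(Yield=low) = 0.077 − 0.307×0.207 = 0.01345.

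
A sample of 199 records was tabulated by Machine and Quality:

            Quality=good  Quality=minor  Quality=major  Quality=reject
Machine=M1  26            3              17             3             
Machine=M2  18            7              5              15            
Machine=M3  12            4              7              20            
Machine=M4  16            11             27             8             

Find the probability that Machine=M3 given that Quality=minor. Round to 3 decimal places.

0.160

Total with Quality=minor: 3 + 7 + 4 + 11 = 25.
P(Machine=M3 | Quality=minor) = 4/25 = 0.160.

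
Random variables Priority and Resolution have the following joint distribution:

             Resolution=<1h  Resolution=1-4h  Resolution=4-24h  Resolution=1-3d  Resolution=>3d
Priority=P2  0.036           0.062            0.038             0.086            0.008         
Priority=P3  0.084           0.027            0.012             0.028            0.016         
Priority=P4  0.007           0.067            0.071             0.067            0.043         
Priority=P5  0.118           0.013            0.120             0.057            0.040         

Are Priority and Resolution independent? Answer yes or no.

no

P(Priority=P4) = 0.255 and P(Resolution=<1h) = 0.245, so their product is 0.06248, but P(Priority=P4, Resolution=<1h) = 0.007. Since these differ, Priority and Resolution are not independent.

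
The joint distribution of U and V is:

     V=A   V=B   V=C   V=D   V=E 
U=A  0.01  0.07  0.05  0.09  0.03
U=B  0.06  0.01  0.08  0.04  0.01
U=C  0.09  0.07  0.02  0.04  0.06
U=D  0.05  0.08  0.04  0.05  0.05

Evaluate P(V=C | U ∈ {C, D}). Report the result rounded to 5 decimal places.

0.10909

P(U=C) = 0.09 + 0.07 + 0.02 + 0.04 + 0.06 = 0.28.
P(U=D) = 0.05 + 0.08 + 0.04 + 0.05 + 0.05 = 0.27.
P(U ∈ {C, D}) = 0.28 + 0.27 = 0.55; P(V=C, U ∈ {C, D}) = 0.02 + 0.04 = 0.06.
P(V=C | U ∈ {C, D}) = 0.06/0.55 = 0.10909.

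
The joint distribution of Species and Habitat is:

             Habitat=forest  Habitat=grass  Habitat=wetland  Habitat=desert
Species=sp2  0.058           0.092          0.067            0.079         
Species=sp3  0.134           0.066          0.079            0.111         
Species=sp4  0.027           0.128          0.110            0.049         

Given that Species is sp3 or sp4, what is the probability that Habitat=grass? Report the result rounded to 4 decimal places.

0.2756

P(Species=sp3) = 0.134 + 0.066 + 0.079 + 0.111 = 0.390.
P(Species=sp4) = 0.027 + 0.128 + 0.110 + 0.049 = 0.314.
P(Species ∈ {sp3, sp4}) = 0.390 + 0.314 = 0.704; P(Habitat=grass, Species ∈ {sp3, sp4}) = 0.066 + 0.128 = 0.194.
P(Habitat=grass | Species ∈ {sp3, sp4}) = 0.194/0.704 = 0.2756.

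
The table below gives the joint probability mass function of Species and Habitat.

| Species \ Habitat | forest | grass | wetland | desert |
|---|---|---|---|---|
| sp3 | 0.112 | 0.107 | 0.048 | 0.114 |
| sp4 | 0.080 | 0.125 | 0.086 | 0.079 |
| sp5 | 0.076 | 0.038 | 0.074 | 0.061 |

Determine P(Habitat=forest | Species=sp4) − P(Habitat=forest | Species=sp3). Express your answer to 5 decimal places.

-0.07775

P(Species=sp4) = 0.080 + 0.125 + 0.086 + 0.079 = 0.370; P(Habitat=forest | Species=sp4) = 0.080/0.370 = 0.216216.
P(Species=sp3) = 0.112 + 0.107 + 0.048 + 0.114 = 0.381; P(Habitat=forest | Species=sp3) = 0.112/0.381 = 0.293963.
Difference = -0.07775.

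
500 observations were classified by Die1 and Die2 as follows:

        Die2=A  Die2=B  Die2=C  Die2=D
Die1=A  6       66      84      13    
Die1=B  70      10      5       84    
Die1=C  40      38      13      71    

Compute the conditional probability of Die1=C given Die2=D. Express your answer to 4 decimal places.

0.4226

Total with Die2=D: 13 + 84 + 71 = 168.
P(Die1=C | Die2=D) = 71/168 = 0.4226.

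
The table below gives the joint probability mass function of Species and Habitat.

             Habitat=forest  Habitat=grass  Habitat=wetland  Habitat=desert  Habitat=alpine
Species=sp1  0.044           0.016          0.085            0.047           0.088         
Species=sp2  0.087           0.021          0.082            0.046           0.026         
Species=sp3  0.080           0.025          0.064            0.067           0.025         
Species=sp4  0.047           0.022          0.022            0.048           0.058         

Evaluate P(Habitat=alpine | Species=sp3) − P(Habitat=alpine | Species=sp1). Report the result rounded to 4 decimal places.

P(Species=sp3) = 0.080 + 0.025 + 0.064 + 0.067 + 0.025 = 0.261; P(Habitat=alpine | Species=sp3) = 0.025/0.261 = 0.09579.
P(Species=sp1) = 0.044 + 0.016 + 0.085 + 0.047 + 0.088 = 0.280; P(Habitat=alpine | Species=sp1) = 0.088/0.280 = 0.31429.
Difference = -0.2185.

-0.2185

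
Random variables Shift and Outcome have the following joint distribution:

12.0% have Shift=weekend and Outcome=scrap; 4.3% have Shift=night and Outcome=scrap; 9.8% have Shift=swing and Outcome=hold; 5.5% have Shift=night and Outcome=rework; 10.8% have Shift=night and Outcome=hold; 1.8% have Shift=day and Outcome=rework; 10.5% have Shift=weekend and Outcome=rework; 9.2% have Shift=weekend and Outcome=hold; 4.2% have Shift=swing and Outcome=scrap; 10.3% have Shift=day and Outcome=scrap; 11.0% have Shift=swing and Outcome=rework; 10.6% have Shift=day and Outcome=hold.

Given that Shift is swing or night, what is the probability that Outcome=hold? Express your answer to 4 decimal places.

0.4518

P(Shift=swing) = 0.110 + 0.042 + 0.098 = 0.250.
P(Shift=night) = 0.055 + 0.043 + 0.108 = 0.206.
P(Shift ∈ {swing, night}) = 0.250 + 0.206 = 0.456; P(Outcome=hold, Shift ∈ {swing, night}) = 0.098 + 0.108 = 0.206.
P(Outcome=hold | Shift ∈ {swing, night}) = 0.206/0.456 = 0.4518.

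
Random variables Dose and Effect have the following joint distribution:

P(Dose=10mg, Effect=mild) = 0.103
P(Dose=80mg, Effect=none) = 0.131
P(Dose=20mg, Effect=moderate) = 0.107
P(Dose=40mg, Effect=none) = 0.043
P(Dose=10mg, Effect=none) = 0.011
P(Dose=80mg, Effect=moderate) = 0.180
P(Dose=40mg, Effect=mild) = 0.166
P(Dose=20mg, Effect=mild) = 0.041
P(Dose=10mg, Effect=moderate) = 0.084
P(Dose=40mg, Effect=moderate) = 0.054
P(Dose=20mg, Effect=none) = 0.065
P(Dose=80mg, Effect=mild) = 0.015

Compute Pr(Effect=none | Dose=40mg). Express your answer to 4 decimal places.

0.1635

P(Dose=40mg) = 0.043 + 0.166 + 0.054 = 0.263.
P(Effect=none | Dose=40mg) = 0.043/0.263 = 0.1635.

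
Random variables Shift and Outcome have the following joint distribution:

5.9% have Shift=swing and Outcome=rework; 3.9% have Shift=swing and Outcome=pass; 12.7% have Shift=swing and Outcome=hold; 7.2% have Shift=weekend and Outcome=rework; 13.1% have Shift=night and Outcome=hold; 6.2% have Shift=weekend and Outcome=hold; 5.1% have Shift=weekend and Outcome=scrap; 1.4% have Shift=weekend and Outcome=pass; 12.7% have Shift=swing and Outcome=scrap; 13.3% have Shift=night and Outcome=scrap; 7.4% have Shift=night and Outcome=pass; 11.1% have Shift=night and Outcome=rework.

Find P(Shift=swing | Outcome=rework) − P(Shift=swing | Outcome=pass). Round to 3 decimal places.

P(Outcome=rework) = 0.059 + 0.111 + 0.072 = 0.242; P(Shift=swing | Outcome=rework) = 0.059/0.242 = 0.2438.
P(Outcome=pass) = 0.039 + 0.074 + 0.014 = 0.127; P(Shift=swing | Outcome=pass) = 0.039/0.127 = 0.3071.
Difference = -0.063.

-0.063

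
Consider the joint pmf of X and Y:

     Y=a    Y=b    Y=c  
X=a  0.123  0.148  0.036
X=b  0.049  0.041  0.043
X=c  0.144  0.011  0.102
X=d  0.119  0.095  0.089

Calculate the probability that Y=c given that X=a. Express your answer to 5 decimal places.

P(X=a) = 0.123 + 0.148 + 0.036 = 0.307.
P(Y=c | X=a) = 0.036/0.307 = 0.11726.

0.11726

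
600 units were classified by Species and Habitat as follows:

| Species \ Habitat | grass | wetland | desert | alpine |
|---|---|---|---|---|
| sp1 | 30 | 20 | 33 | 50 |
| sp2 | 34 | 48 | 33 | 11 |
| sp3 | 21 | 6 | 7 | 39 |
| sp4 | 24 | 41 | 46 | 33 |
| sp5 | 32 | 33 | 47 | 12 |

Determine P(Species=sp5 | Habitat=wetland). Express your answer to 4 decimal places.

Total with Habitat=wetland: 20 + 48 + 6 + 41 + 33 = 148.
P(Species=sp5 | Habitat=wetland) = 33/148 = 0.2230.

0.2230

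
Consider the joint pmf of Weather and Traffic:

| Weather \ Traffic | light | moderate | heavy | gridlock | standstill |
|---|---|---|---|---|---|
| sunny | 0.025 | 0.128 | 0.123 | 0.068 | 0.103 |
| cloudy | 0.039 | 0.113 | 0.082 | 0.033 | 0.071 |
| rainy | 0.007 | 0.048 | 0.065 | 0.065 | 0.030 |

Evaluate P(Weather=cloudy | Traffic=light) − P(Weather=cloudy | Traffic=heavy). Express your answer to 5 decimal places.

P(Traffic=light) = 0.025 + 0.039 + 0.007 = 0.071; P(Weather=cloudy | Traffic=light) = 0.039/0.071 = 0.549296.
P(Traffic=heavy) = 0.123 + 0.082 + 0.065 = 0.270; P(Weather=cloudy | Traffic=heavy) = 0.082/0.270 = 0.303704.
Difference = 0.24559.

0.24559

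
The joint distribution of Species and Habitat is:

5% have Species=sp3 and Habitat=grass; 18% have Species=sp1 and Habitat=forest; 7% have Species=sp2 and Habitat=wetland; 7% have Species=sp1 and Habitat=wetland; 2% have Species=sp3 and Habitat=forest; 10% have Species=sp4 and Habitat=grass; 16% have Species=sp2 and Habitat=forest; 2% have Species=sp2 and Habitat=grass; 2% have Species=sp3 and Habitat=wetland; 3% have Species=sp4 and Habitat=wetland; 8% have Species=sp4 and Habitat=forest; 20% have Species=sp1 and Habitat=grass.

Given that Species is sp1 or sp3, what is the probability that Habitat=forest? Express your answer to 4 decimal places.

P(Species=sp1) = 0.18 + 0.20 + 0.07 = 0.45.
P(Species=sp3) = 0.02 + 0.05 + 0.02 = 0.09.
P(Species ∈ {sp1, sp3}) = 0.45 + 0.09 = 0.54; P(Habitat=forest, Species ∈ {sp1, sp3}) = 0.18 + 0.02 = 0.20.
P(Habitat=forest | Species ∈ {sp1, sp3}) = 0.20/0.54 = 0.3704.

0.3704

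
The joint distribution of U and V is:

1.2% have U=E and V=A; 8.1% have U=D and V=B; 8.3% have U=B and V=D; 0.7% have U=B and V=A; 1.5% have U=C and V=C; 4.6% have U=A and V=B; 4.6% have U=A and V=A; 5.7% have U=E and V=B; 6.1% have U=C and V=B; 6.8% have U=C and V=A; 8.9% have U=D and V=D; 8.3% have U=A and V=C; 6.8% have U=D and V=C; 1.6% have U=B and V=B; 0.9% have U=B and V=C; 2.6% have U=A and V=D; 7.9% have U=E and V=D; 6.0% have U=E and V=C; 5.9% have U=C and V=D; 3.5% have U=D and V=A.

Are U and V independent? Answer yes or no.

P(U=B) = 0.115 and P(V=D) = 0.336, so their product is 0.03864, but P(U=B, V=D) = 0.083. Since these differ, U and V are not independent.

no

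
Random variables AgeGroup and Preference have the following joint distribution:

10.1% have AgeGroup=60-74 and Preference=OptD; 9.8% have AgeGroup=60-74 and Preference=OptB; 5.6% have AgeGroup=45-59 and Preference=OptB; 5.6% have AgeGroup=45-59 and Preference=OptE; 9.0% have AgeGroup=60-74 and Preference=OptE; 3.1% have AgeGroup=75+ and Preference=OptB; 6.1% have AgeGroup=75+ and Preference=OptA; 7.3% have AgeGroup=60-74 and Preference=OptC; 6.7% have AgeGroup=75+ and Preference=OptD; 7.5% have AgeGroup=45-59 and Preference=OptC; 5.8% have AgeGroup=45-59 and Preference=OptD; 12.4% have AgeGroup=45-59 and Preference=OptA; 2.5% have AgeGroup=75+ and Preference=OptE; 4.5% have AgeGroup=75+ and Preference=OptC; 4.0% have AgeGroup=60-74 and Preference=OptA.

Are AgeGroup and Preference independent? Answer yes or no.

P(AgeGroup=60-74) = 0.402 and P(Preference=OptA) = 0.225, so their product is 0.09045, but P(AgeGroup=60-74, Preference=OptA) = 0.040. Since these differ, AgeGroup and Preference are not independent.

no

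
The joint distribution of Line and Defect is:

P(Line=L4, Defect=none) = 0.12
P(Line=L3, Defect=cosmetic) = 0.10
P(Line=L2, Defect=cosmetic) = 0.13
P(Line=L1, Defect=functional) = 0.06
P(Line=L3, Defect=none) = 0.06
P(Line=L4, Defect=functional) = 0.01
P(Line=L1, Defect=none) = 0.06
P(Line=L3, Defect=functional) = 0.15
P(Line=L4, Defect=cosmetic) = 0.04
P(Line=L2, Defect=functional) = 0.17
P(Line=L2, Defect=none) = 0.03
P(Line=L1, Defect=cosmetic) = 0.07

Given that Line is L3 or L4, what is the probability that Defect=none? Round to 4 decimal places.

0.3750

P(Line=L3) = 0.06 + 0.10 + 0.15 = 0.31.
P(Line=L4) = 0.12 + 0.04 + 0.01 = 0.17.
P(Line ∈ {L3, L4}) = 0.31 + 0.17 = 0.48; P(Defect=none, Line ∈ {L3, L4}) = 0.06 + 0.12 = 0.18.
P(Defect=none | Line ∈ {L3, L4}) = 0.18/0.48 = 0.3750.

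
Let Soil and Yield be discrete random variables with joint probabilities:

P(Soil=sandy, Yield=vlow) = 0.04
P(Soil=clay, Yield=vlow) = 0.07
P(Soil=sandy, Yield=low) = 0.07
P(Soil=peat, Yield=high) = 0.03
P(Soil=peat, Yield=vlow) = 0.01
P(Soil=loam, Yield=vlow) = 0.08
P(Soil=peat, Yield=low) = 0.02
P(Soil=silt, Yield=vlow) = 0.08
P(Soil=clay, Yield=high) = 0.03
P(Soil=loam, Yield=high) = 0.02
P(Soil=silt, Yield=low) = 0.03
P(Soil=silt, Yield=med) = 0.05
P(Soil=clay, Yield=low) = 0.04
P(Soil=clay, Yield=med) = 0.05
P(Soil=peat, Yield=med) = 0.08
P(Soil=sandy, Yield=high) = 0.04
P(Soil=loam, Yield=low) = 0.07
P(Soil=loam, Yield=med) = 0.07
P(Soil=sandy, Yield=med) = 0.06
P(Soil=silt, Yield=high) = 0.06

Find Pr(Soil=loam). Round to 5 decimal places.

0.24000

P(Soil=loam) = 0.08 + 0.07 + 0.07 + 0.02 = 0.24.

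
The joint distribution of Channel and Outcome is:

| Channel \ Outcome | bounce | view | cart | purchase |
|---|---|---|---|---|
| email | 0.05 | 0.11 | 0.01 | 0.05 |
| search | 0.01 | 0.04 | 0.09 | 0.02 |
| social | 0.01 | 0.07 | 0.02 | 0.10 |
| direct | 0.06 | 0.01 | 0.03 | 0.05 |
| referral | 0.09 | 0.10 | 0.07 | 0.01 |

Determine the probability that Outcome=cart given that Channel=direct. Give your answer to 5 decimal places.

0.20000

P(Channel=direct) = 0.06 + 0.01 + 0.03 + 0.05 = 0.15.
P(Outcome=cart | Channel=direct) = 0.03/0.15 = 0.20000.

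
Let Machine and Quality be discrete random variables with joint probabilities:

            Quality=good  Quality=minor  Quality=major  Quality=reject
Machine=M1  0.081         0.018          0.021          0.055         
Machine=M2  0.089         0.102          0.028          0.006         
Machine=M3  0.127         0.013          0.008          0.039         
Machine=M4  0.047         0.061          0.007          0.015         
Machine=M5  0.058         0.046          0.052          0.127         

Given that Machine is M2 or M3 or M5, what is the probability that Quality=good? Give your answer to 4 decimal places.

P(Machine=M2) = 0.089 + 0.102 + 0.028 + 0.006 = 0.225.
P(Machine=M3) = 0.127 + 0.013 + 0.008 + 0.039 = 0.187.
P(Machine=M5) = 0.058 + 0.046 + 0.052 + 0.127 = 0.283.
P(Machine ∈ {M2, M3, M5}) = 0.225 + 0.187 + 0.283 = 0.695; P(Quality=good, Machine ∈ {M2, M3, M5}) = 0.089 + 0.127 + 0.058 = 0.274.
P(Quality=good | Machine ∈ {M2, M3, M5}) = 0.274/0.695 = 0.3942.

0.3942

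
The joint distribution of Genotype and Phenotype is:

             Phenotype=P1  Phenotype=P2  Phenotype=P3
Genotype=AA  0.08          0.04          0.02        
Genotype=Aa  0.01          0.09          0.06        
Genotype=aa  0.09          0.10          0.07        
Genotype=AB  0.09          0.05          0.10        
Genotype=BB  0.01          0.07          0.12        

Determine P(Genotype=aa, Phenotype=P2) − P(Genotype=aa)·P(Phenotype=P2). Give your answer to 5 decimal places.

P(Genotype=aa) = 0.09 + 0.10 + 0.07 = 0.26.
P(Phenotype=P2) = 0.04 + 0.09 + 0.10 + 0.05 + 0.07 = 0.35.
P(Genotype=aa, Phenotype=P2) − P(Genotype=aa)P(Phenotype=P2) = 0.10 − 0.26×0.35 = 0.00900.

0.00900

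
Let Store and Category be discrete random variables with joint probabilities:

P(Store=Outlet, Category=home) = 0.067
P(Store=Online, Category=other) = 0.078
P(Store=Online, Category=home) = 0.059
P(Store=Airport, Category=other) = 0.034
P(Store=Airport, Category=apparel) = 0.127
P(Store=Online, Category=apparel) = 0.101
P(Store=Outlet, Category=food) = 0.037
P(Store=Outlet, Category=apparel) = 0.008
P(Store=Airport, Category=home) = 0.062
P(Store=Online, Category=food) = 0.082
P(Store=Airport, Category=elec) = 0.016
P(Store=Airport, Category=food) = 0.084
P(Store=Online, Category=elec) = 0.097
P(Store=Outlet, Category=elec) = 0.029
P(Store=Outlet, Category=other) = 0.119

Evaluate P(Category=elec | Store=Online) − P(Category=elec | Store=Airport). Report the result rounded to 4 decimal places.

P(Store=Online) = 0.082 + 0.101 + 0.097 + 0.059 + 0.078 = 0.417; P(Category=elec | Store=Online) = 0.097/0.417 = 0.23261.
P(Store=Airport) = 0.084 + 0.127 + 0.016 + 0.062 + 0.034 = 0.323; P(Category=elec | Store=Airport) = 0.016/0.323 = 0.04954.
Difference = 0.1831.

0.1831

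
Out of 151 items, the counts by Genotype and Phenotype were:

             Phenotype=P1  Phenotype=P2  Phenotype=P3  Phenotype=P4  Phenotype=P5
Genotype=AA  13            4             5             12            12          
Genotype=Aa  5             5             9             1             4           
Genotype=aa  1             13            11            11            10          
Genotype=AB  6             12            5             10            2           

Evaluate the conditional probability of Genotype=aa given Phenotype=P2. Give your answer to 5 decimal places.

0.38235

Total with Phenotype=P2: 4 + 5 + 13 + 12 = 34.
P(Genotype=aa | Phenotype=P2) = 13/34 = 0.38235.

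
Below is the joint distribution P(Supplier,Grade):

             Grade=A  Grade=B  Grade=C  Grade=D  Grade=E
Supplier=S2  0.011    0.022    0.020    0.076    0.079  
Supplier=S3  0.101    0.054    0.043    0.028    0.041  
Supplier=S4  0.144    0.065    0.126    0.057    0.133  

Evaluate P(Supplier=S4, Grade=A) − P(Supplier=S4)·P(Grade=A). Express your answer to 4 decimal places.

P(Supplier=S4) = 0.144 + 0.065 + 0.126 + 0.057 + 0.133 = 0.525.
P(Grade=A) = 0.011 + 0.101 + 0.144 = 0.256.
P(Supplier=S4, Grade=A) − P(Supplier=S4)P(Grade=A) = 0.144 − 0.525×0.256 = 0.0096.

0.0096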